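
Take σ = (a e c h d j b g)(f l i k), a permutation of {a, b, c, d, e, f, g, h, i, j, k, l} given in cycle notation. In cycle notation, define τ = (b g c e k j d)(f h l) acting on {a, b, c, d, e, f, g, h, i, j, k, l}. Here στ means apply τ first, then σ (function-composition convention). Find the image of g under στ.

h

τ(g) = c, then σ(c) = h; composing gives (στ)(g) = h.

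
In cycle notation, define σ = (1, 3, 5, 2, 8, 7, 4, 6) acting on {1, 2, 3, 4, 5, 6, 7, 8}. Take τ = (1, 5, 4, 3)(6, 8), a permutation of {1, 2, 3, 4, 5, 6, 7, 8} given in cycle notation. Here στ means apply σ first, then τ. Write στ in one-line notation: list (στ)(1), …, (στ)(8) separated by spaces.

1 6 4 8 2 5 3 7

(στ)(x) = τ(σ(x)). Computing each image: τ(σ(1)) = τ(3) = 1, τ(σ(2)) = τ(8) = 6, τ(σ(3)) = τ(5) = 4, τ(σ(4)) = τ(6) = 8, τ(σ(5)) = τ(2) = 2, τ(σ(6)) = τ(1) = 5, τ(σ(7)) = τ(4) = 3, τ(σ(8)) = τ(7) = 7.
Hence στ = [1 6 4 8 2 5 3 7].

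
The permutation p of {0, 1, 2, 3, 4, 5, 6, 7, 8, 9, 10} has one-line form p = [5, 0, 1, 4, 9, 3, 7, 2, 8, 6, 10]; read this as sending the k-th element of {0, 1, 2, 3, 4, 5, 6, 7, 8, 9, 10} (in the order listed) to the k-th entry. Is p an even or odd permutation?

even

In disjoint-cycle form the cycle lengths are 9, 1, 1.
A cycle is odd iff its length is even; p has 0 even-length cycles, so sgn(p) = (−1)^0 and p is even.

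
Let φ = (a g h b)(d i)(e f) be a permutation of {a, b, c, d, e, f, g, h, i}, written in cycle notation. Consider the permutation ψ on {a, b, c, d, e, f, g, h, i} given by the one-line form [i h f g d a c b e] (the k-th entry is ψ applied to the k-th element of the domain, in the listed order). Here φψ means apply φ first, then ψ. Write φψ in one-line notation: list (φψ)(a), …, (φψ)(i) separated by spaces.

(φψ)(x) = ψ(φ(x)). Computing each image: ψ(φ(a)) = ψ(g) = c, ψ(φ(b)) = ψ(a) = i, ψ(φ(c)) = ψ(c) = f, ψ(φ(d)) = ψ(i) = e, ψ(φ(e)) = ψ(f) = a, ψ(φ(f)) = ψ(e) = d, ψ(φ(g)) = ψ(h) = b, ψ(φ(h)) = ψ(b) = h, ψ(φ(i)) = ψ(d) = g.
Hence φψ = [c i f e a d b h g].

c i f e a d b h g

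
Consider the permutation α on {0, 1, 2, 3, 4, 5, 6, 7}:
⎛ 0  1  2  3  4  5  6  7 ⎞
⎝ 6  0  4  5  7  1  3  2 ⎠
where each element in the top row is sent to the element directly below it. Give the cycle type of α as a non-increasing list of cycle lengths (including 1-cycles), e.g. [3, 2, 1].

[5, 3]

The disjoint cycles are (0, 6, 3, 5, 1)(2, 4, 7), with lengths 5, 3 in non-increasing order.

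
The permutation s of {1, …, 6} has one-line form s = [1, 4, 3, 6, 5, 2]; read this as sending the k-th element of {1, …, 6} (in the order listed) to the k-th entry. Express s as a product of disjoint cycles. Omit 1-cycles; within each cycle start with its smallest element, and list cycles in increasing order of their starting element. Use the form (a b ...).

Iterating s from 2 gives 2 → 4 → 6 → 2; that is the 3-cycle (2 4 6).
Continuing from each remaining unvisited element yields (2 4 6).

(2 4 6)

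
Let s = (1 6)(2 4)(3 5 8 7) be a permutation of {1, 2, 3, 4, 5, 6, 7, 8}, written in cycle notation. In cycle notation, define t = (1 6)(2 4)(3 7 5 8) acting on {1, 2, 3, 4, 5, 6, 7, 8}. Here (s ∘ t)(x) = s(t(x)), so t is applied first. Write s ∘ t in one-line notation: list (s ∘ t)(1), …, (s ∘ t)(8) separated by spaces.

1 2 3 4 7 6 8 5

For each element, apply t then s: 1 → 6 → 1; 2 → 4 → 2; 3 → 7 → 3; 4 → 2 → 4; 5 → 8 → 7; 6 → 1 → 6; 7 → 5 → 8; 8 → 3 → 5.
Collecting the images, s ∘ t = [1 2 3 4 7 6 8 5].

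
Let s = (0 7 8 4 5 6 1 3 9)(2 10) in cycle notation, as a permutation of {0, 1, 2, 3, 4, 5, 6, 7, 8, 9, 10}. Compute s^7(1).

1 lies in the 9-cycle (0 7 8 4 5 6 1 3 9).
Advancing 7 steps from 1: 1 → 3 → 9 → 0 → 7 → 8 → 4 → 5.

5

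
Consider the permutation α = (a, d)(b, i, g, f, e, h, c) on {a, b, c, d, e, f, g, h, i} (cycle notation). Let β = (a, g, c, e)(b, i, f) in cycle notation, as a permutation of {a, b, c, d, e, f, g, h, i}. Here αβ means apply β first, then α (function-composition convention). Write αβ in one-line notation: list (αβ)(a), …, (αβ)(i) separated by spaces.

For each element, apply β then α: a → g → f; b → i → g; c → e → h; d → d → a; e → a → d; f → b → i; g → c → b; h → h → c; i → f → e.
So αβ in one-line form is f g h a d i b c e.

f g h a d i b c e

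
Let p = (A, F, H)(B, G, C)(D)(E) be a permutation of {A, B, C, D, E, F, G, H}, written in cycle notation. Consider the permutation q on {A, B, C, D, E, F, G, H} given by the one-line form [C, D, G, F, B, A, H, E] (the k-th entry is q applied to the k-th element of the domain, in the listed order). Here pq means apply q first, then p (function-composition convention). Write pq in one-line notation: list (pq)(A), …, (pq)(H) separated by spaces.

Chase each element through q then p: A → C → B; B → D → D; C → G → C; D → F → H; E → B → G; F → A → F; G → H → A; H → E → E.
Collecting the images, pq = [B D C H G F A E].

B D C H G F A E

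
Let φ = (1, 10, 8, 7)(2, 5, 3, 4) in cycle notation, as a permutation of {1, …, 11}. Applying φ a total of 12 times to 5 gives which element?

5

5 lies in the 4-cycle (2, 5, 3, 4).
On a 4-cycle, φ^4 is the identity, so φ^12 = φ^0 there (12 ≡ 0 mod 4).
So φ^12(5) = 5.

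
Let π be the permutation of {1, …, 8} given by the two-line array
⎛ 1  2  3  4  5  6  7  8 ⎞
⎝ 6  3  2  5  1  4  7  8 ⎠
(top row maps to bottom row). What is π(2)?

The entry below 2 in the array is 3, so π(2) = 3.

3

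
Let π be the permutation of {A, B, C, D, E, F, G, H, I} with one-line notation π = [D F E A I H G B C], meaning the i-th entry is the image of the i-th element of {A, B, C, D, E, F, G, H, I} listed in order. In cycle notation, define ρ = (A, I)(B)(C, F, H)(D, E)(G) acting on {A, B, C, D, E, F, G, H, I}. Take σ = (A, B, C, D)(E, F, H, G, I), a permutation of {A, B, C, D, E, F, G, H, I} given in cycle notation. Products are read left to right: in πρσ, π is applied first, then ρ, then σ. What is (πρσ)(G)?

I

(πρσ)(G) = σ(ρ(π(G))). π(G) = G, then ρ(G) = G, then σ(G) = I, so the result is I.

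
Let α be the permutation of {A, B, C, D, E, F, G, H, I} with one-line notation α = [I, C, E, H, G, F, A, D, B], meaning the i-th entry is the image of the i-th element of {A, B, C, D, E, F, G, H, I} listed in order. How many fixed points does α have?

The fixed points (elements with α(x) = x) are {F}, so there is 1.

1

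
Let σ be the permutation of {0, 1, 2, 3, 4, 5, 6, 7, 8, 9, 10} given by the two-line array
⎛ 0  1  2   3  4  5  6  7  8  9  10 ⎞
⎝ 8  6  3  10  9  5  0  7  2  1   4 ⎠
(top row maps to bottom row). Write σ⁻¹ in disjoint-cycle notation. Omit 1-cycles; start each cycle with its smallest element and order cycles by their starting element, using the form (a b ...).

The cycle decomposition of σ is (0 8 2 3 10 4 9 1 6).
The inverse reverses every cycle; in canonical form, σ⁻¹ = (0 6 1 9 4 10 3 2 8).

(0 6 1 9 4 10 3 2 8)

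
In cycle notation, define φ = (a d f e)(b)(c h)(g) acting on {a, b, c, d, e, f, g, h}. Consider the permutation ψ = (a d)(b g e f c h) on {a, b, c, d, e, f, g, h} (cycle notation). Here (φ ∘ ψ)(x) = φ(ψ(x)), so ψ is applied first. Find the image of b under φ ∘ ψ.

First apply ψ: ψ(b) = g, then φ(g) = g. Thus (φ ∘ ψ)(b) = g.

g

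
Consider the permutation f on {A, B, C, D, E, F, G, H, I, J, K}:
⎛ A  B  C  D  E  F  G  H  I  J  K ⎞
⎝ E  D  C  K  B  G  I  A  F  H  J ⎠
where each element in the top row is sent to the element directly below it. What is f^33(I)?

Tracing I → F → … returns to I after 3 steps, so I lies in a 3-cycle (F, G, I).
Since the cycle has length 3, f^33 acts on it the same as f^0 (33 mod 3 = 0).
So f^33(I) = I.

I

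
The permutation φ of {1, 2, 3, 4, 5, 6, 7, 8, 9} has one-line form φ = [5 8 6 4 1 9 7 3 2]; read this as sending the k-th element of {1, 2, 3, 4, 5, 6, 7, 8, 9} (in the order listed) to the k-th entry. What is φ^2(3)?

9

Tracing 3 → 6 → … returns to 3 after 5 steps, so 3 lies in a 5-cycle (2 8 3 6 9).
Stepping 2 places around the cycle: 3 → 6 → 9.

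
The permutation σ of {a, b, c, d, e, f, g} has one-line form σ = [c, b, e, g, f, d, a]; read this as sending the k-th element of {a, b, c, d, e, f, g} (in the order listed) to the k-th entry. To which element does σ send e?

e is element number 5 of the domain, and entry number 5 of the one-line form is f, so σ(e) = f.

f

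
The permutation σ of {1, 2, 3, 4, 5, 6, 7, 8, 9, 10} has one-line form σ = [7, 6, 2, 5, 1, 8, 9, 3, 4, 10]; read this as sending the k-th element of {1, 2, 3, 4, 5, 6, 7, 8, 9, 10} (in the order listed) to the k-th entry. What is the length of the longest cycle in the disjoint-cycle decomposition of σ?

5

Decomposing into disjoint cycles gives (1, 7, 9, 4, 5)(2, 6, 8, 3); the longest has length 5.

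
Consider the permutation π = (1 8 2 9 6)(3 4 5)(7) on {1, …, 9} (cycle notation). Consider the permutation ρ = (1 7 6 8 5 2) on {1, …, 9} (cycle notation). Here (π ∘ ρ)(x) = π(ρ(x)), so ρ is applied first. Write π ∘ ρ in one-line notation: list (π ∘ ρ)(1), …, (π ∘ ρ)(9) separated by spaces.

For each element, apply ρ then π: 1 → 7 → 7; 2 → 1 → 8; 3 → 3 → 4; 4 → 4 → 5; 5 → 2 → 9; 6 → 8 → 2; 7 → 6 → 1; 8 → 5 → 3; 9 → 9 → 6.
So π ∘ ρ in one-line form is 7 8 4 5 9 2 1 3 6.

7 8 4 5 9 2 1 3 6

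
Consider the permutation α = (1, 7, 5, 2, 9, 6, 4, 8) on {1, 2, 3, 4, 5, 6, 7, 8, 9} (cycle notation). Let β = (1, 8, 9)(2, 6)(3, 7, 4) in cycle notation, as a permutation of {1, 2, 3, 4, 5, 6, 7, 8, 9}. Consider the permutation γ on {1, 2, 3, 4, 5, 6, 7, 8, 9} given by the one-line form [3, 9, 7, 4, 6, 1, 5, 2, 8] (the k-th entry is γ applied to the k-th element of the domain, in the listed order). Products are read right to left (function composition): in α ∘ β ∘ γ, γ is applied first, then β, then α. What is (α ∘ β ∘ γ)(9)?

Apply the permutations in order: γ(9) = 8, then β(8) = 9, then α(9) = 6. So (α ∘ β ∘ γ)(9) = 6.

6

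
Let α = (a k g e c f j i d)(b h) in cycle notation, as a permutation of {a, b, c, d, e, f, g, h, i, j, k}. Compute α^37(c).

c lies in the 9-cycle (a k g e c f j i d).
Powers repeat with period 9 on this cycle, and 37 mod 9 = 1, so α^37(c) = α^1(c).
Stepping 1 place around the cycle: c → f.

f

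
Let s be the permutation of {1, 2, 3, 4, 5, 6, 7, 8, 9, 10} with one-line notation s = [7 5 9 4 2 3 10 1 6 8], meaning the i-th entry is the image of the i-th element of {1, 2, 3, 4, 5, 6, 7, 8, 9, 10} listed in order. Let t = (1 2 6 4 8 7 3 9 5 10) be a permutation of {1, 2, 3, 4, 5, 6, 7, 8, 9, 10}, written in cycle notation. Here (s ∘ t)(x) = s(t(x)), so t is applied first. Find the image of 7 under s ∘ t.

9

First apply t: t(7) = 3, then s(3) = 9. Thus (s ∘ t)(7) = 9.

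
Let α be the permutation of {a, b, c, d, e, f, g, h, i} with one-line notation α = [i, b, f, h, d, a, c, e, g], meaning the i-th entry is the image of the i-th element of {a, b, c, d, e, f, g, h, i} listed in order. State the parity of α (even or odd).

In disjoint-cycle form the cycle lengths are 5, 3, 1.
A cycle of length ℓ contributes ℓ−1 transpositions, so α is a product of 4 + 2 = 6 transpositions — even.

even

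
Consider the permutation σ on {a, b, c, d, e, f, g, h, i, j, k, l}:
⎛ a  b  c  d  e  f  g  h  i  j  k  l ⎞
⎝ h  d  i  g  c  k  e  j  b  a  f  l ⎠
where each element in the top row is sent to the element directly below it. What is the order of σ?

6

Decomposing into disjoint cycles gives cycle lengths 6, 3, 2, 1.
The order is lcm(6, 3, 2) = 6.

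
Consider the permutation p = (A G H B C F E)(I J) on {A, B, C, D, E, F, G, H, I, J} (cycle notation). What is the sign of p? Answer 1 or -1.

-1

The cycle lengths are 7, 2, 1.
A cycle is odd iff its length is even; p has 1 even-length cycle, so sgn(p) = (−1)^1 and p is odd.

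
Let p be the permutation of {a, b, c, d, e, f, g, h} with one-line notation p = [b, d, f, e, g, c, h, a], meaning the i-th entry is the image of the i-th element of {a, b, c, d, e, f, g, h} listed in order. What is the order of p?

6

Decomposing into disjoint cycles gives cycle lengths 6, 2.
The order is lcm(6, 2) = 6.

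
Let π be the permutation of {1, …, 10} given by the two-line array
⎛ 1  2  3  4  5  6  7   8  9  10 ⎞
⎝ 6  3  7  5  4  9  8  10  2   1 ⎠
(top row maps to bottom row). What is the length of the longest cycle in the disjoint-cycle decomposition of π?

8

Decomposing into disjoint cycles gives (1 6 9 2 3 7 8 10)(4 5); the longest has length 8.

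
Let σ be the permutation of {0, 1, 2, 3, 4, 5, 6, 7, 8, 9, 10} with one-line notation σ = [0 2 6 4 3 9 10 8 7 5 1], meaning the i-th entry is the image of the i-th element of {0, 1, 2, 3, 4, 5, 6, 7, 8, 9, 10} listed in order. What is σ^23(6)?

2

Tracing 6 → 10 → … returns to 6 after 4 steps, so 6 lies in a 4-cycle (1, 2, 6, 10).
On a 4-cycle, σ^4 is the identity, so σ^23 = σ^3 there (23 ≡ 3 mod 4).
Stepping 3 places around the cycle: 6 → 10 → 1 → 2.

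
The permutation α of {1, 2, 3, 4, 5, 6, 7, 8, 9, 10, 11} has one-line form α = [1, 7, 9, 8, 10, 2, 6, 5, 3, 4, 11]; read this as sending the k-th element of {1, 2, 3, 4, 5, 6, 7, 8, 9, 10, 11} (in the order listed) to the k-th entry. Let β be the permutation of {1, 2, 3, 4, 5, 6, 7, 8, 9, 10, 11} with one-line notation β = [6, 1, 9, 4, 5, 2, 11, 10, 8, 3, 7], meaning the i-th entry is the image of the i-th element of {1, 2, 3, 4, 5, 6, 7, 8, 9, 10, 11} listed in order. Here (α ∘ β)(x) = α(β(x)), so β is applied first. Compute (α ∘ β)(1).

(α ∘ β)(1) = α(β(1)). β(1) = 6, then α(6) = 2. So (α ∘ β)(1) = 2.

2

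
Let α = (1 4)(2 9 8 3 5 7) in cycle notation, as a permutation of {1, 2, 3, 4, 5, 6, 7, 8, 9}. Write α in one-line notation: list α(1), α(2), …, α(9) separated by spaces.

Each element maps to the next entry in its cycle (wrapping to the front): 1→4, 2→9, 3→5, 4→1, 5→7, 6→6, 7→2, 8→3, 9→8.
So the one-line form is 4 9 5 1 7 6 2 3 8.

4 9 5 1 7 6 2 3 8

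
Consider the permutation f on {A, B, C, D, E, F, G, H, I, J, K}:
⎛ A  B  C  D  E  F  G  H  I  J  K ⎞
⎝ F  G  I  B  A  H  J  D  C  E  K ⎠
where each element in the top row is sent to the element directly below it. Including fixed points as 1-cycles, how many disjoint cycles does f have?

3

The cycle decomposition is (A F H D B G J E)(C I)(K), which has 3 cycles (counting 1-cycles).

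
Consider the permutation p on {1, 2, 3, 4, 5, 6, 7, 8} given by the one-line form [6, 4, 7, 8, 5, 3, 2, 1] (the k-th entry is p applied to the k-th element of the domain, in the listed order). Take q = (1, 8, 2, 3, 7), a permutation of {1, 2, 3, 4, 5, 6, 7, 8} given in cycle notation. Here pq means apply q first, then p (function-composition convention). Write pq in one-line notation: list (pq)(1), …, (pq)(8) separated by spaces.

1 7 2 8 5 3 6 4

(pq)(x) = p(q(x)). Computing each image: p(q(1)) = p(8) = 1, p(q(2)) = p(3) = 7, p(q(3)) = p(7) = 2, p(q(4)) = p(4) = 8, p(q(5)) = p(5) = 5, p(q(6)) = p(6) = 3, p(q(7)) = p(1) = 6, p(q(8)) = p(2) = 4.
Hence pq = [1 7 2 8 5 3 6 4].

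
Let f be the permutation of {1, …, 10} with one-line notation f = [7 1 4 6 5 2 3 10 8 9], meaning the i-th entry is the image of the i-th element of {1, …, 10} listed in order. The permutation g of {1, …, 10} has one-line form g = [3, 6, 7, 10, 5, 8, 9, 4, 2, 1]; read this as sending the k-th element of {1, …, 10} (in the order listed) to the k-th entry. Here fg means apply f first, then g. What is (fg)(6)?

f(6) = 2, then g(2) = 6; composing gives (fg)(6) = 6.

6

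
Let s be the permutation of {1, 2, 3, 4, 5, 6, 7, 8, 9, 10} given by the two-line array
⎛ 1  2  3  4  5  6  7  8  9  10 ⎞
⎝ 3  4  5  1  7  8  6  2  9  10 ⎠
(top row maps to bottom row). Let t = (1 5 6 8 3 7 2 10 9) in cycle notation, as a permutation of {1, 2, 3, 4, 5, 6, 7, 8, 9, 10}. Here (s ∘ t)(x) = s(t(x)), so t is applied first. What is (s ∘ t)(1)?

7

First apply t: t(1) = 5, then s(5) = 7. Thus (s ∘ t)(1) = 7.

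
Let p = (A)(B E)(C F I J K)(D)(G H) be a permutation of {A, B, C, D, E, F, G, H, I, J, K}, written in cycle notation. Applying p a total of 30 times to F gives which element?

F

F lies in the 5-cycle (C F I J K).
Since the cycle has length 5, p^30 acts on it the same as p^0 (30 mod 5 = 0).
So p^30(F) = F.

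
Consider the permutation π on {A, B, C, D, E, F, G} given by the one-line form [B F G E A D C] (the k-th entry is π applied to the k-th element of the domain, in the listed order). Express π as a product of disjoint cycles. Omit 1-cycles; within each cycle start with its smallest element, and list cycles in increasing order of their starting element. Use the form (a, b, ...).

Iterating π from A gives A → B → F → D → E → A; that is the 5-cycle (A, B, F, D, E).
Repeating from the next unused element and collecting all non-trivial cycles gives (A, B, F, D, E)(C, G).

(A, B, F, D, E)(C, G)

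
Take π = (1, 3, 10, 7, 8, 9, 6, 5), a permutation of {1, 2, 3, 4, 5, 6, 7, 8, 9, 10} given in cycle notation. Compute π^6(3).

3 lies in the 8-cycle (1, 3, 10, 7, 8, 9, 6, 5).
Advancing 6 steps from 3: 3 → 10 → 7 → 8 → 9 → 6 → 5.

5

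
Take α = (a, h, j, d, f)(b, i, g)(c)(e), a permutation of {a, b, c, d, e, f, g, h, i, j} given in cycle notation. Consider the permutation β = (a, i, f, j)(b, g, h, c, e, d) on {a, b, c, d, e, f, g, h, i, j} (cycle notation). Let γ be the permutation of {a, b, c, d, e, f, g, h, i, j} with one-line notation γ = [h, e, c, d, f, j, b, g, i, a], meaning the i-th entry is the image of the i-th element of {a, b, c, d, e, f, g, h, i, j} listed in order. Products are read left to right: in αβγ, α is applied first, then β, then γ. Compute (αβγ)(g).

b

Apply the permutations in order: α(g) = b, then β(b) = g, then γ(g) = b. So (αβγ)(g) = b.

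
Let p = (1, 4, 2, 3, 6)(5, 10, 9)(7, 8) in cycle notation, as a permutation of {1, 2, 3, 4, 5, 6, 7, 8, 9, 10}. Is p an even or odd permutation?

The cycle lengths are 5, 3, 2.
A cycle of length ℓ contributes ℓ−1 transpositions, so p is a product of 4 + 2 + 1 = 7 transpositions — odd.

odd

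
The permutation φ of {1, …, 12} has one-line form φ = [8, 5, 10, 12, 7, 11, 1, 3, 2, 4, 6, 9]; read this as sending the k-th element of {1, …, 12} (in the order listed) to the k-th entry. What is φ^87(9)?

Tracing 9 → 2 → … returns to 9 after 10 steps, so 9 lies in a 10-cycle (1 8 3 10 4 12 9 2 5 7).
On a 10-cycle, φ^10 is the identity, so φ^87 = φ^7 there (87 ≡ 7 mod 10).
Advancing 7 steps from 9: 9 → 2 → 5 → 7 → 1 → 8 → 3 → 10.

10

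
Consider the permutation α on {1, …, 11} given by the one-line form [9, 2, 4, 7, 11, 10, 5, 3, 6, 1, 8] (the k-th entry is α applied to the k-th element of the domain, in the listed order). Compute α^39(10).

Tracing 10 → 1 → … returns to 10 after 4 steps, so 10 lies in a 4-cycle (1 9 6 10).
Powers repeat with period 4 on this cycle, and 39 mod 4 = 3, so α^39(10) = α^3(10).
Stepping 3 places around the cycle: 10 → 1 → 9 → 6.

6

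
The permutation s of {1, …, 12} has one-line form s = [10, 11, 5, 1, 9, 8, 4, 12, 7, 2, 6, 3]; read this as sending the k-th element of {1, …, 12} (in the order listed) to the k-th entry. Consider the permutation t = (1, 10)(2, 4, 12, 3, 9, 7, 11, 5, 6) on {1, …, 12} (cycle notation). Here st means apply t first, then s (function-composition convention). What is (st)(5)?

t(5) = 6, then s(6) = 8; composing gives (st)(5) = 8.

8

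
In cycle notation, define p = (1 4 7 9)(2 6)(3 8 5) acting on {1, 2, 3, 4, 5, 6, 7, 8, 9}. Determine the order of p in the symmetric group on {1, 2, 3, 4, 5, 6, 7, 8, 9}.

12

The cycle type of p is (4, 3, 2).
The order is lcm(4, 3, 2) = 12.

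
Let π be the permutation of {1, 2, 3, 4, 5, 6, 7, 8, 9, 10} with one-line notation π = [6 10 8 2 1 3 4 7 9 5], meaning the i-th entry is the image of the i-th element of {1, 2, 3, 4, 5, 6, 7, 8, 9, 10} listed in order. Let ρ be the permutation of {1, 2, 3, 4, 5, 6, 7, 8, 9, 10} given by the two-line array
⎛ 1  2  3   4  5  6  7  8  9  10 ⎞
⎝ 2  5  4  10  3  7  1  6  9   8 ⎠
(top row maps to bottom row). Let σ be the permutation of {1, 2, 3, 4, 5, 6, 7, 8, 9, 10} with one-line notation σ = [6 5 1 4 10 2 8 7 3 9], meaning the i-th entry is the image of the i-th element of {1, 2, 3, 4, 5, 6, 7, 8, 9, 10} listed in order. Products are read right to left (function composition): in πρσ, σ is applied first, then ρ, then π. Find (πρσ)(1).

Apply the permutations in order: σ(1) = 6, then ρ(6) = 7, then π(7) = 4. So (πρσ)(1) = 4.

4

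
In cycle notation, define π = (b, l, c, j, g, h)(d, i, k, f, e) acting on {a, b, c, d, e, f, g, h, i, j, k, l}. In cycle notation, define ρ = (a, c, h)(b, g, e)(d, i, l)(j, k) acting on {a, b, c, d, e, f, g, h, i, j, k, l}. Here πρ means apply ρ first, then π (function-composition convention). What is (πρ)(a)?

ρ(a) = c, then π(c) = j; composing gives (πρ)(a) = j.

j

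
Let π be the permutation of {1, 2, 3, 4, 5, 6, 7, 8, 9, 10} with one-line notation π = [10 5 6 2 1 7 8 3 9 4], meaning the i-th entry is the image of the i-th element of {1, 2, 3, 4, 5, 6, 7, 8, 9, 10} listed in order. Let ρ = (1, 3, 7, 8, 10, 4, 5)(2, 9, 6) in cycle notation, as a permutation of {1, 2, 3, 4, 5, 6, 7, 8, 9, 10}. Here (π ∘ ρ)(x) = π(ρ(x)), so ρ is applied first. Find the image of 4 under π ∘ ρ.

1

(π ∘ ρ)(4) = π(ρ(4)). ρ(4) = 5, then π(5) = 1. So (π ∘ ρ)(4) = 1.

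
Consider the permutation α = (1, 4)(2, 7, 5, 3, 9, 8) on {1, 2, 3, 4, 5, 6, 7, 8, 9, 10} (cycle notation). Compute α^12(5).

5

5 lies in the 6-cycle (2, 7, 5, 3, 9, 8).
On a 6-cycle, α^6 is the identity, so α^12 = α^0 there (12 ≡ 0 mod 6).
So α^12(5) = 5.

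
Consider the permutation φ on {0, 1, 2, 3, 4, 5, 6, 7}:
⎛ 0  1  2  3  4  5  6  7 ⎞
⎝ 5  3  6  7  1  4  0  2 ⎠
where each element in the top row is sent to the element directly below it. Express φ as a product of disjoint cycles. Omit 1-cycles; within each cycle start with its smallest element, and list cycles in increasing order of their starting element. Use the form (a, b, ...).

Start at 0 and follow images: 0 → 5 → 4 → 1 → 3 → 7 → 2 → 6 → 0, giving the cycle (0, 5, 4, 1, 3, 7, 2, 6).
Repeating from the next unused element and collecting all non-trivial cycles gives (0, 5, 4, 1, 3, 7, 2, 6).

(0, 5, 4, 1, 3, 7, 2, 6)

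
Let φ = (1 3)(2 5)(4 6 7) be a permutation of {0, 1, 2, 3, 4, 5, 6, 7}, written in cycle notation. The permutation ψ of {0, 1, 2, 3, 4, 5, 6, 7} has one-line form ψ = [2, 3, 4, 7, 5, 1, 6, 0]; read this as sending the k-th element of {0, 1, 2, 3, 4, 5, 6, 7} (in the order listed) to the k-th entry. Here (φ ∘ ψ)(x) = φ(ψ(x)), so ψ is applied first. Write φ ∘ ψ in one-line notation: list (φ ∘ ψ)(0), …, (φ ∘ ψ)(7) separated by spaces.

5 1 6 4 2 3 7 0

For each element, apply ψ then φ: 0 → 2 → 5; 1 → 3 → 1; 2 → 4 → 6; 3 → 7 → 4; 4 → 5 → 2; 5 → 1 → 3; 6 → 6 → 7; 7 → 0 → 0.
So φ ∘ ψ in one-line form is 5 1 6 4 2 3 7 0.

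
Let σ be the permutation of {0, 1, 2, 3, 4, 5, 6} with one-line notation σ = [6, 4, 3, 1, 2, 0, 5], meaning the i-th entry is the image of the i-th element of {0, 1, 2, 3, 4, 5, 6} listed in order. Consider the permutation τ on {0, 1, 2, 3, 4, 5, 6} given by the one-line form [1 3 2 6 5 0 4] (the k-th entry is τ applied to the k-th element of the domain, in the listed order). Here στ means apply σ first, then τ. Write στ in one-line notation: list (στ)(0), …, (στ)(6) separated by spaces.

Chase each element through σ then τ: 0 → 6 → 4; 1 → 4 → 5; 2 → 3 → 6; 3 → 1 → 3; 4 → 2 → 2; 5 → 0 → 1; 6 → 5 → 0.
So στ in one-line form is 4 5 6 3 2 1 0.

4 5 6 3 2 1 0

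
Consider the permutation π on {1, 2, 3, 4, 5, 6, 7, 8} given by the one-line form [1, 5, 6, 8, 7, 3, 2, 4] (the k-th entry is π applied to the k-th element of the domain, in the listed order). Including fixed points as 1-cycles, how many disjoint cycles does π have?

4

The cycle decomposition is (1)(2, 5, 7)(3, 6)(4, 8), which has 4 cycles (counting 1-cycles).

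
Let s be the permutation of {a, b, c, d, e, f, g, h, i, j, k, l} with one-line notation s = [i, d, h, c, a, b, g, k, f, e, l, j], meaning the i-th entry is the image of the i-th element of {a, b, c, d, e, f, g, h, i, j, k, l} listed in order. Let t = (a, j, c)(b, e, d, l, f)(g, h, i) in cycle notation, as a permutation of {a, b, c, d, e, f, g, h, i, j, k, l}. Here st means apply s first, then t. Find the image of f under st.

e

(st)(f) = t(s(f)). s(f) = b, then t(b) = e. So (st)(f) = e.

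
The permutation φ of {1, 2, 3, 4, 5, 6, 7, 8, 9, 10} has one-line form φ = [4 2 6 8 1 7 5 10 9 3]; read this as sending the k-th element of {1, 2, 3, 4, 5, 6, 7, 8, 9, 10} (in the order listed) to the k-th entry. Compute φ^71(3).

10

Tracing 3 → 6 → … returns to 3 after 8 steps, so 3 lies in an 8-cycle (1 4 8 10 3 6 7 5).
Powers repeat with period 8 on this cycle, and 71 mod 8 = 7, so φ^71(3) = φ^7(3).
Stepping 7 places around the cycle: 3 → 6 → 7 → 5 → 1 → 4 → 8 → 10.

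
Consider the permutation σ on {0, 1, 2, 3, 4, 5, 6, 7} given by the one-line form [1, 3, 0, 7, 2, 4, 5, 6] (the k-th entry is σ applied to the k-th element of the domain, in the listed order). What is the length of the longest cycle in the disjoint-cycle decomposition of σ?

8

Decomposing into disjoint cycles gives (0 1 3 7 6 5 4 2); the longest has length 8.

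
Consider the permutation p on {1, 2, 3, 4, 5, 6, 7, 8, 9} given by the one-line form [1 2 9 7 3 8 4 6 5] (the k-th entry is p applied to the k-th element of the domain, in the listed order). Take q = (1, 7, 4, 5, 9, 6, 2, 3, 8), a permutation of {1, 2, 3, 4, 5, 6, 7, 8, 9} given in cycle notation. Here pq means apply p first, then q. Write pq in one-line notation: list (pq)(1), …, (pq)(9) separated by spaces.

For each element, apply p then q: 1 → 1 → 7; 2 → 2 → 3; 3 → 9 → 6; 4 → 7 → 4; 5 → 3 → 8; 6 → 8 → 1; 7 → 4 → 5; 8 → 6 → 2; 9 → 5 → 9.
Collecting the images, pq = [7 3 6 4 8 1 5 2 9].

7 3 6 4 8 1 5 2 9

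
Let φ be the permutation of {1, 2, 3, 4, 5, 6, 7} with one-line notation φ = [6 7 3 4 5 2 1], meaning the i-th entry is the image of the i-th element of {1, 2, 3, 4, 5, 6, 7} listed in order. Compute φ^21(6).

2

Tracing 6 → 2 → … returns to 6 after 4 steps, so 6 lies in a 4-cycle (1, 6, 2, 7).
On a 4-cycle, φ^4 is the identity, so φ^21 = φ^1 there (21 ≡ 1 mod 4).
Advancing 1 step from 6: 6 → 2.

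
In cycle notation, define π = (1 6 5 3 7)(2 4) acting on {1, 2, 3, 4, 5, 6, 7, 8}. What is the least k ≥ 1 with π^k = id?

10

The disjoint cycles have lengths 5, 2, 1.
The order of π is the least common multiple of its cycle lengths: lcm(5, 2) = 10.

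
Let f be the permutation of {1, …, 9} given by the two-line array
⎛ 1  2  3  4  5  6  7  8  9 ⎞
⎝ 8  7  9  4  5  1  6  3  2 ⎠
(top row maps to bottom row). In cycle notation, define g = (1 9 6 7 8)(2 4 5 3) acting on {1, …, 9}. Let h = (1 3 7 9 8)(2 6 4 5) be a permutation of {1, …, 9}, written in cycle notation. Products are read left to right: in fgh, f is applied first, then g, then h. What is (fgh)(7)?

9

Apply the permutations in order: f(7) = 6, then g(6) = 7, then h(7) = 9. So (fgh)(7) = 9.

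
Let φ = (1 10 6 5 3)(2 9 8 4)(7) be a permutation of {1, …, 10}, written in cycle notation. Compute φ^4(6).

10

6 lies in the 5-cycle (1 10 6 5 3).
Stepping 4 places around the cycle: 6 → 5 → 3 → 1 → 10.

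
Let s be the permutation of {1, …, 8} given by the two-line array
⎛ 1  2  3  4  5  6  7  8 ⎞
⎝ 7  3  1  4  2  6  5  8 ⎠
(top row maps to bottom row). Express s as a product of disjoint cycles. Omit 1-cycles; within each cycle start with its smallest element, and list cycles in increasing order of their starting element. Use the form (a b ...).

(1 7 5 2 3)

Start at 1 and follow images: 1 → 7 → 5 → 2 → 3 → 1, giving the cycle (1 7 5 2 3).
Repeating from the next unused element and collecting all non-trivial cycles gives (1 7 5 2 3).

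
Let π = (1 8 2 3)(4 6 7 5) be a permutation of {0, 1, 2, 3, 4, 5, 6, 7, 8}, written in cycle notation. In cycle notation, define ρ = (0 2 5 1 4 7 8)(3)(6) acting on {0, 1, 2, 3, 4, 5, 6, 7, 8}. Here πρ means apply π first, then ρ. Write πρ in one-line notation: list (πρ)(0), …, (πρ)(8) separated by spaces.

2 0 3 4 6 7 8 1 5

Chase each element through π then ρ: 0 → 0 → 2; 1 → 8 → 0; 2 → 3 → 3; 3 → 1 → 4; 4 → 6 → 6; 5 → 4 → 7; 6 → 7 → 8; 7 → 5 → 1; 8 → 2 → 5.
Collecting the images, πρ = [2 0 3 4 6 7 8 1 5].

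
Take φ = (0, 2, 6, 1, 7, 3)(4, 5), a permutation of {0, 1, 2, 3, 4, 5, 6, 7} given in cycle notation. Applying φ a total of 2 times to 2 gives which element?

1

2 lies in the 6-cycle (0, 2, 6, 1, 7, 3).
Stepping 2 places around the cycle: 2 → 6 → 1.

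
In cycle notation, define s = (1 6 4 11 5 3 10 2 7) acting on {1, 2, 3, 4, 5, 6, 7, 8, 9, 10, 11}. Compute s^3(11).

10

11 lies in the 9-cycle (1 6 4 11 5 3 10 2 7).
Advancing 3 steps from 11: 11 → 5 → 3 → 10.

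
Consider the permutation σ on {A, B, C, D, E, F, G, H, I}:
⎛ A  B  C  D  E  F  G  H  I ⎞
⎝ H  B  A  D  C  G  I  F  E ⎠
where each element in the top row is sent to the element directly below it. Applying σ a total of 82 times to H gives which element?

C

Tracing H → F → … returns to H after 7 steps, so H lies in a 7-cycle (A, H, F, G, I, E, C).
Since the cycle has length 7, σ^82 acts on it the same as σ^5 (82 mod 7 = 5).
Advancing 5 steps from H: H → F → G → I → E → C.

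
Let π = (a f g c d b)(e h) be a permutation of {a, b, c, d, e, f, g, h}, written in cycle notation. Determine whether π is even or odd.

even

The cycle lengths are 6, 2.
A cycle is odd iff its length is even; π has 2 even-length cycles, so sgn(π) = (−1)^2 and π is even.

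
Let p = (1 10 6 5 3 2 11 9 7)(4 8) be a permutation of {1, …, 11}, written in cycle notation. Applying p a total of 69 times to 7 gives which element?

2

7 lies in the 9-cycle (1 10 6 5 3 2 11 9 7).
Since the cycle has length 9, p^69 acts on it the same as p^6 (69 mod 9 = 6).
Advancing 6 steps from 7: 7 → 1 → 10 → 6 → 5 → 3 → 2.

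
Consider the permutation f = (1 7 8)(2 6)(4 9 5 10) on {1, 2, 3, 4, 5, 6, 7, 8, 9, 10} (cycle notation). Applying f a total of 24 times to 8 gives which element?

8 lies in the 3-cycle (1 7 8).
Powers repeat with period 3 on this cycle, and 24 mod 3 = 0, so f^24(8) = f^0(8).
So f^24(8) = 8.

8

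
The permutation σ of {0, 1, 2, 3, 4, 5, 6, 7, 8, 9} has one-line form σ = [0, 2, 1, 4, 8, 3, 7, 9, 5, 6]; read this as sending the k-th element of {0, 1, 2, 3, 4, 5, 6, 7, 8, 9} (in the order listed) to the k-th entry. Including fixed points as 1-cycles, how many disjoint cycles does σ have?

The cycle decomposition is (0)(1 2)(3 4 8 5)(6 7 9), which has 4 cycles (counting 1-cycles).

4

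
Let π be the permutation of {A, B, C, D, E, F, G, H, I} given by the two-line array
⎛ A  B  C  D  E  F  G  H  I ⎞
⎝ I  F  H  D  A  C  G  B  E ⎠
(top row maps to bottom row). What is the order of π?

Writing π as disjoint cycles, the cycle lengths are 4, 3, 1, 1.
The order of π is the least common multiple of its cycle lengths: lcm(4, 3) = 12.

12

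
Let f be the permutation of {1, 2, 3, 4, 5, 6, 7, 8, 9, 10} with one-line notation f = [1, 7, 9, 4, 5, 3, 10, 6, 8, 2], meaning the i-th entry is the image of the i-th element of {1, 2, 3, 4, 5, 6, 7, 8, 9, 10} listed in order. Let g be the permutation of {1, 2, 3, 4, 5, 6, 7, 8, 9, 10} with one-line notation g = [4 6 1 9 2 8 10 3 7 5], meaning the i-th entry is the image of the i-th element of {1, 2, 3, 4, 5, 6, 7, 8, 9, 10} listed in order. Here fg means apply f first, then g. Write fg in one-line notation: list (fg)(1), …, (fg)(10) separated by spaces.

4 10 7 9 2 1 5 8 3 6

(fg)(x) = g(f(x)). Computing each image: g(f(1)) = g(1) = 4, g(f(2)) = g(7) = 10, g(f(3)) = g(9) = 7, g(f(4)) = g(4) = 9, g(f(5)) = g(5) = 2, g(f(6)) = g(3) = 1, g(f(7)) = g(10) = 5, g(f(8)) = g(6) = 8, g(f(9)) = g(8) = 3, g(f(10)) = g(2) = 6.
Hence fg = [4 10 7 9 2 1 5 8 3 6].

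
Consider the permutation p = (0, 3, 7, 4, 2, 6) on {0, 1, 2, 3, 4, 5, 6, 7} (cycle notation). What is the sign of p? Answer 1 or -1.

-1

The cycle lengths are 6, 1, 1.
A cycle is odd iff its length is even; p has 1 even-length cycle, so sgn(p) = (−1)^1 and p is odd.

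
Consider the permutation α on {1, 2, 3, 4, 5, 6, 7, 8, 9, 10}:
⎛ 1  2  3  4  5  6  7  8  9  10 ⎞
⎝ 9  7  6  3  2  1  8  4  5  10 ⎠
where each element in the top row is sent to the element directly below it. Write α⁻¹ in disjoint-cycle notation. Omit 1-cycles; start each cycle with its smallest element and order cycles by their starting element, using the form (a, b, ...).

(1, 6, 3, 4, 8, 7, 2, 5, 9)

First write α in disjoint cycles: (1, 9, 5, 2, 7, 8, 4, 3, 6).
Reversing each cycle (and rotating so the smallest element leads) gives α⁻¹ = (1, 6, 3, 4, 8, 7, 2, 5, 9).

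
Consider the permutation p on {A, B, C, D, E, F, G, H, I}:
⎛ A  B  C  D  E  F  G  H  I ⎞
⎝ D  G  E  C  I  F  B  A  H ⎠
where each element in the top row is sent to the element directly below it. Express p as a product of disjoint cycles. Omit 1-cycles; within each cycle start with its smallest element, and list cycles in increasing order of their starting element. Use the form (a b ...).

(A D C E I H)(B G)

Iterating p from A gives A → D → C → E → I → H → A; that is the 6-cycle (A D C E I H).
Continuing from each remaining unvisited element yields (A D C E I H)(B G).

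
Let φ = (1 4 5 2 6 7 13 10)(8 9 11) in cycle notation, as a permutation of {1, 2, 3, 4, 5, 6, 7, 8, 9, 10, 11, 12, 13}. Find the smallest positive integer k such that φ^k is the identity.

24

The disjoint cycles have lengths 8, 3, 1, 1.
Since disjoint cycles commute, ord(φ) = lcm(8, 3) = 24.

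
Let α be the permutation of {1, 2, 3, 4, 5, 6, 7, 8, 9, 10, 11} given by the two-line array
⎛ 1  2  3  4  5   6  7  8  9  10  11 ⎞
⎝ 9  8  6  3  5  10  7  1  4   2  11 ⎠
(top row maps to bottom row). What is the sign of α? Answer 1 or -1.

-1

In disjoint-cycle form the cycle lengths are 8, 1, 1, 1.
A cycle of length ℓ contributes ℓ−1 transpositions, so α is a product of 7 transpositions — odd.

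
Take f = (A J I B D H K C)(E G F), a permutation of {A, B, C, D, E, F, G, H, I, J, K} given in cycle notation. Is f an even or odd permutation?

The cycle lengths are 8, 3.
A cycle of length ℓ contributes ℓ−1 transpositions, so f is a product of 7 + 2 = 9 transpositions — odd.

odd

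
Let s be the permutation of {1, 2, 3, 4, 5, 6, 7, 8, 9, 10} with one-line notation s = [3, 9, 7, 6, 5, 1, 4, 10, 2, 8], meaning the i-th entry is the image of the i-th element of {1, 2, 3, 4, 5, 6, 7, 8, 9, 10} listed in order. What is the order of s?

10

The disjoint-cycle form of s has cycle lengths 5, 2, 2, 1.
Since disjoint cycles commute, ord(s) = lcm(5, 2, 2) = 10.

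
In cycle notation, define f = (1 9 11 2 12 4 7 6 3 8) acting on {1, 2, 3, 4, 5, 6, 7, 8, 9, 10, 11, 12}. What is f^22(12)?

12 lies in the 10-cycle (1 9 11 2 12 4 7 6 3 8).
Powers repeat with period 10 on this cycle, and 22 mod 10 = 2, so f^22(12) = f^2(12).
Advancing 2 steps from 12: 12 → 4 → 7.

7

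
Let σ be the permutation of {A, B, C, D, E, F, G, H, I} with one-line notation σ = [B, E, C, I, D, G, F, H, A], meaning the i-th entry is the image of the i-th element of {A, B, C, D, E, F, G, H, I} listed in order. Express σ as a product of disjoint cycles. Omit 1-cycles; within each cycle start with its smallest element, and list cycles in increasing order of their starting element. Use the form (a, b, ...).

(A, B, E, D, I)(F, G)

Iterating σ from A gives A → B → E → D → I → A; that is the 5-cycle (A, B, E, D, I).
Continuing from each remaining unvisited element yields (A, B, E, D, I)(F, G).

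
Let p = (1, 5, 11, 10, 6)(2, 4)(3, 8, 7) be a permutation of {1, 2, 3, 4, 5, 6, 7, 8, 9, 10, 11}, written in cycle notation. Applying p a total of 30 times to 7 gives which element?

7

7 lies in the 3-cycle (3, 8, 7).
On a 3-cycle, p^3 is the identity, so p^30 = p^0 there (30 ≡ 0 mod 3).
So p^30(7) = 7.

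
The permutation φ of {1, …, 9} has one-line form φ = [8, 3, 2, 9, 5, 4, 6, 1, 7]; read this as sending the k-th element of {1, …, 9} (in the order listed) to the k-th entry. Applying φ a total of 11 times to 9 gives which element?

Tracing 9 → 7 → … returns to 9 after 4 steps, so 9 lies in a 4-cycle (4 9 7 6).
On a 4-cycle, φ^4 is the identity, so φ^11 = φ^3 there (11 ≡ 3 mod 4).
Advancing 3 steps from 9: 9 → 7 → 6 → 4.

4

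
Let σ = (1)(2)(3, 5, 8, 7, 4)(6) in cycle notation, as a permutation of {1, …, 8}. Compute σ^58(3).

3 lies in the 5-cycle (3, 5, 8, 7, 4).
On a 5-cycle, σ^5 is the identity, so σ^58 = σ^3 there (58 ≡ 3 mod 5).
Advancing 3 steps from 3: 3 → 5 → 8 → 7.

7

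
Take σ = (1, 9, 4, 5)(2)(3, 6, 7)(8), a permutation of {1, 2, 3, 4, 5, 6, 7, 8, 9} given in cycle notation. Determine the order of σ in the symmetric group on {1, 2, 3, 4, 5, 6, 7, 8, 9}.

12

The cycle type of σ is (4, 3, 1, 1).
The order of σ is the least common multiple of its cycle lengths: lcm(4, 3) = 12.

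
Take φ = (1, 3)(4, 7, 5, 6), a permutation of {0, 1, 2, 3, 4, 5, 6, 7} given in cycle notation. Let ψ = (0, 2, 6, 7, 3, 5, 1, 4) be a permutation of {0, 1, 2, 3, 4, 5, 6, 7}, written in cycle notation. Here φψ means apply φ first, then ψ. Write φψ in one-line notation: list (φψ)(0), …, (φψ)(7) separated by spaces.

2 5 6 4 3 7 0 1

(φψ)(x) = ψ(φ(x)). Computing each image: ψ(φ(0)) = ψ(0) = 2, ψ(φ(1)) = ψ(3) = 5, ψ(φ(2)) = ψ(2) = 6, ψ(φ(3)) = ψ(1) = 4, ψ(φ(4)) = ψ(7) = 3, ψ(φ(5)) = ψ(6) = 7, ψ(φ(6)) = ψ(4) = 0, ψ(φ(7)) = ψ(5) = 1.
Hence φψ = [2 5 6 4 3 7 0 1].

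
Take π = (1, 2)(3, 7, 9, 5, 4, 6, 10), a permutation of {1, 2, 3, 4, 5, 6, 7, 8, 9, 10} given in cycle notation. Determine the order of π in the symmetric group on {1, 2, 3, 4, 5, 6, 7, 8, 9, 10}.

The disjoint cycles have lengths 7, 2, 1.
The order is lcm(7, 2) = 14.

14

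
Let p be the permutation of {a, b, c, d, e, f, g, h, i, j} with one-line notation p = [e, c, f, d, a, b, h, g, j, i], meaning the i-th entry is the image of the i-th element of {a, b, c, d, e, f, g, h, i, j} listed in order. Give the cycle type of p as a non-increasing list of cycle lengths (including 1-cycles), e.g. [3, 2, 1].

[3, 2, 2, 2, 1]

The disjoint cycles are (a, e)(b, c, f)(d)(g, h)(i, j), with lengths 3, 2, 2, 2, 1 in non-increasing order.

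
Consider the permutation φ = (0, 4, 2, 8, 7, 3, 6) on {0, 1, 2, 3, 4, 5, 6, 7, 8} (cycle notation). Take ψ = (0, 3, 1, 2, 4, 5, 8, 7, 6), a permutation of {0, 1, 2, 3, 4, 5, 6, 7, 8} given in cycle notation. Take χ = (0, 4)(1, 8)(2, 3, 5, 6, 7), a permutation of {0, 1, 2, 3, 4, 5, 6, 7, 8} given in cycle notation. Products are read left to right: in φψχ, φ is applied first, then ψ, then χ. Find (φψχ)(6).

(φψχ)(6) = χ(ψ(φ(6))). φ(6) = 0, then ψ(0) = 3, then χ(3) = 5, so the result is 5.

5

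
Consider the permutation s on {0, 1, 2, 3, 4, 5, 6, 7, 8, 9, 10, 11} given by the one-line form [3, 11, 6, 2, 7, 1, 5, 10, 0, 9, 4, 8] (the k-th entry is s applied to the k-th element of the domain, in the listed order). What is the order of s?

Decomposing into disjoint cycles gives cycle lengths 8, 3, 1.
The order of s is the least common multiple of its cycle lengths: lcm(8, 3) = 24.

24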